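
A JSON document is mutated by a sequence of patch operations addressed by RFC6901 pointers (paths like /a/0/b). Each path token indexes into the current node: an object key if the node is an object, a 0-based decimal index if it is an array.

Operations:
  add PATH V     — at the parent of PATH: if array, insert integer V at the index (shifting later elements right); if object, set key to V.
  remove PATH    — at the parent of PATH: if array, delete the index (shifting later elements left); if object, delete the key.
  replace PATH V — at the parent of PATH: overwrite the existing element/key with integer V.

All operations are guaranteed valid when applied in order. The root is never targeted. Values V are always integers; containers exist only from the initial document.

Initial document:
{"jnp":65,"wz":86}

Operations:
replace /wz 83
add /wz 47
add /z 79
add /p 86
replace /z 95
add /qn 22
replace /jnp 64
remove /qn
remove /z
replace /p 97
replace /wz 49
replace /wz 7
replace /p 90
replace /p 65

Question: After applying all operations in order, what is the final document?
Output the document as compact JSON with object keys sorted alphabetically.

Answer: {"jnp":64,"p":65,"wz":7}

Derivation:
After op 1 (replace /wz 83): {"jnp":65,"wz":83}
After op 2 (add /wz 47): {"jnp":65,"wz":47}
After op 3 (add /z 79): {"jnp":65,"wz":47,"z":79}
After op 4 (add /p 86): {"jnp":65,"p":86,"wz":47,"z":79}
After op 5 (replace /z 95): {"jnp":65,"p":86,"wz":47,"z":95}
After op 6 (add /qn 22): {"jnp":65,"p":86,"qn":22,"wz":47,"z":95}
After op 7 (replace /jnp 64): {"jnp":64,"p":86,"qn":22,"wz":47,"z":95}
After op 8 (remove /qn): {"jnp":64,"p":86,"wz":47,"z":95}
After op 9 (remove /z): {"jnp":64,"p":86,"wz":47}
After op 10 (replace /p 97): {"jnp":64,"p":97,"wz":47}
After op 11 (replace /wz 49): {"jnp":64,"p":97,"wz":49}
After op 12 (replace /wz 7): {"jnp":64,"p":97,"wz":7}
After op 13 (replace /p 90): {"jnp":64,"p":90,"wz":7}
After op 14 (replace /p 65): {"jnp":64,"p":65,"wz":7}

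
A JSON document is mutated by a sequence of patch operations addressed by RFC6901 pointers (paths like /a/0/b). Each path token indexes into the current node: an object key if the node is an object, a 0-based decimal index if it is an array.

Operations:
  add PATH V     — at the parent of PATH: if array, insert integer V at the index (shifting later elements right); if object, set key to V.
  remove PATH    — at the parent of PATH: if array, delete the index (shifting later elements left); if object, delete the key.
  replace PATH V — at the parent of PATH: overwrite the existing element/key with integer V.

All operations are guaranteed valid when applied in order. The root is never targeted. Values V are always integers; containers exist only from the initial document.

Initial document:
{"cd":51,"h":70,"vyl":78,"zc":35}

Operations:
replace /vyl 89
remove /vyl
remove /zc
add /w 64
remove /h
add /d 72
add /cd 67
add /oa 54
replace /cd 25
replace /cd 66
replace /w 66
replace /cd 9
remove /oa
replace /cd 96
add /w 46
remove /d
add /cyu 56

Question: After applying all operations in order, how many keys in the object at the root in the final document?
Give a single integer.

After op 1 (replace /vyl 89): {"cd":51,"h":70,"vyl":89,"zc":35}
After op 2 (remove /vyl): {"cd":51,"h":70,"zc":35}
After op 3 (remove /zc): {"cd":51,"h":70}
After op 4 (add /w 64): {"cd":51,"h":70,"w":64}
After op 5 (remove /h): {"cd":51,"w":64}
After op 6 (add /d 72): {"cd":51,"d":72,"w":64}
After op 7 (add /cd 67): {"cd":67,"d":72,"w":64}
After op 8 (add /oa 54): {"cd":67,"d":72,"oa":54,"w":64}
After op 9 (replace /cd 25): {"cd":25,"d":72,"oa":54,"w":64}
After op 10 (replace /cd 66): {"cd":66,"d":72,"oa":54,"w":64}
After op 11 (replace /w 66): {"cd":66,"d":72,"oa":54,"w":66}
After op 12 (replace /cd 9): {"cd":9,"d":72,"oa":54,"w":66}
After op 13 (remove /oa): {"cd":9,"d":72,"w":66}
After op 14 (replace /cd 96): {"cd":96,"d":72,"w":66}
After op 15 (add /w 46): {"cd":96,"d":72,"w":46}
After op 16 (remove /d): {"cd":96,"w":46}
After op 17 (add /cyu 56): {"cd":96,"cyu":56,"w":46}
Size at the root: 3

Answer: 3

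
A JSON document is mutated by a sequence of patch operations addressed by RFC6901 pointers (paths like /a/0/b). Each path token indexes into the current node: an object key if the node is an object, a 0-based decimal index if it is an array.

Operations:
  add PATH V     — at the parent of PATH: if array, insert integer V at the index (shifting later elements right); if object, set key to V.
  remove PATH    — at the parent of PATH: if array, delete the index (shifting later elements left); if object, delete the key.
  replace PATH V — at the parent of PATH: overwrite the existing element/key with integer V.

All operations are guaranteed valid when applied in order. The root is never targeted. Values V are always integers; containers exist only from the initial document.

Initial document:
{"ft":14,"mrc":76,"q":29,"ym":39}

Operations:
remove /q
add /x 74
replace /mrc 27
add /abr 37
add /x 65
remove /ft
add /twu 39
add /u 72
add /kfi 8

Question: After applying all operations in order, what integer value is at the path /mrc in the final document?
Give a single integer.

After op 1 (remove /q): {"ft":14,"mrc":76,"ym":39}
After op 2 (add /x 74): {"ft":14,"mrc":76,"x":74,"ym":39}
After op 3 (replace /mrc 27): {"ft":14,"mrc":27,"x":74,"ym":39}
After op 4 (add /abr 37): {"abr":37,"ft":14,"mrc":27,"x":74,"ym":39}
After op 5 (add /x 65): {"abr":37,"ft":14,"mrc":27,"x":65,"ym":39}
After op 6 (remove /ft): {"abr":37,"mrc":27,"x":65,"ym":39}
After op 7 (add /twu 39): {"abr":37,"mrc":27,"twu":39,"x":65,"ym":39}
After op 8 (add /u 72): {"abr":37,"mrc":27,"twu":39,"u":72,"x":65,"ym":39}
After op 9 (add /kfi 8): {"abr":37,"kfi":8,"mrc":27,"twu":39,"u":72,"x":65,"ym":39}
Value at /mrc: 27

Answer: 27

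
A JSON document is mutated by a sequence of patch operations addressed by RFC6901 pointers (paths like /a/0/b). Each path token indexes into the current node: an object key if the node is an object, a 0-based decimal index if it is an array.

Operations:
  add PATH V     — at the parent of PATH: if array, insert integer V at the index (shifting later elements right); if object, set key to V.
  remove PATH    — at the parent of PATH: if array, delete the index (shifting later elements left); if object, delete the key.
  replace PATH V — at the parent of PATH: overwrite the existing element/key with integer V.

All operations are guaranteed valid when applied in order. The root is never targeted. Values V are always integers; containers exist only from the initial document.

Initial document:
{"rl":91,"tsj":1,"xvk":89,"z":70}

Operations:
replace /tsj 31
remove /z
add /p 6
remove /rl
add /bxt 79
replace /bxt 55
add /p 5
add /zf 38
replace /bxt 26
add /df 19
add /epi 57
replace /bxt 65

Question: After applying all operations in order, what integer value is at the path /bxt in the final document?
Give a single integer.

Answer: 65

Derivation:
After op 1 (replace /tsj 31): {"rl":91,"tsj":31,"xvk":89,"z":70}
After op 2 (remove /z): {"rl":91,"tsj":31,"xvk":89}
After op 3 (add /p 6): {"p":6,"rl":91,"tsj":31,"xvk":89}
After op 4 (remove /rl): {"p":6,"tsj":31,"xvk":89}
After op 5 (add /bxt 79): {"bxt":79,"p":6,"tsj":31,"xvk":89}
After op 6 (replace /bxt 55): {"bxt":55,"p":6,"tsj":31,"xvk":89}
After op 7 (add /p 5): {"bxt":55,"p":5,"tsj":31,"xvk":89}
After op 8 (add /zf 38): {"bxt":55,"p":5,"tsj":31,"xvk":89,"zf":38}
After op 9 (replace /bxt 26): {"bxt":26,"p":5,"tsj":31,"xvk":89,"zf":38}
After op 10 (add /df 19): {"bxt":26,"df":19,"p":5,"tsj":31,"xvk":89,"zf":38}
After op 11 (add /epi 57): {"bxt":26,"df":19,"epi":57,"p":5,"tsj":31,"xvk":89,"zf":38}
After op 12 (replace /bxt 65): {"bxt":65,"df":19,"epi":57,"p":5,"tsj":31,"xvk":89,"zf":38}
Value at /bxt: 65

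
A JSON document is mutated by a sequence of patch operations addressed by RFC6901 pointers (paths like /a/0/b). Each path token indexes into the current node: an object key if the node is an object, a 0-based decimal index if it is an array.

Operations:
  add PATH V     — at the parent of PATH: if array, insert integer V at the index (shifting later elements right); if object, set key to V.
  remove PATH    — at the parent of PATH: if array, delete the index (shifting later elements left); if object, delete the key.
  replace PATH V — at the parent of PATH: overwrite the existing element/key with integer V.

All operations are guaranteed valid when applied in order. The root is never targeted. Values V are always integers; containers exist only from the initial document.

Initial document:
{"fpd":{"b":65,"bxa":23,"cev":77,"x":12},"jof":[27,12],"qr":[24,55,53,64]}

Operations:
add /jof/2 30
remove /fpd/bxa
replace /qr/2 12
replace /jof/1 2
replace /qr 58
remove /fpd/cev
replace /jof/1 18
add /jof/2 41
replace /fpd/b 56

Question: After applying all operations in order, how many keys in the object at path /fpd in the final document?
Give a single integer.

Answer: 2

Derivation:
After op 1 (add /jof/2 30): {"fpd":{"b":65,"bxa":23,"cev":77,"x":12},"jof":[27,12,30],"qr":[24,55,53,64]}
After op 2 (remove /fpd/bxa): {"fpd":{"b":65,"cev":77,"x":12},"jof":[27,12,30],"qr":[24,55,53,64]}
After op 3 (replace /qr/2 12): {"fpd":{"b":65,"cev":77,"x":12},"jof":[27,12,30],"qr":[24,55,12,64]}
After op 4 (replace /jof/1 2): {"fpd":{"b":65,"cev":77,"x":12},"jof":[27,2,30],"qr":[24,55,12,64]}
After op 5 (replace /qr 58): {"fpd":{"b":65,"cev":77,"x":12},"jof":[27,2,30],"qr":58}
After op 6 (remove /fpd/cev): {"fpd":{"b":65,"x":12},"jof":[27,2,30],"qr":58}
After op 7 (replace /jof/1 18): {"fpd":{"b":65,"x":12},"jof":[27,18,30],"qr":58}
After op 8 (add /jof/2 41): {"fpd":{"b":65,"x":12},"jof":[27,18,41,30],"qr":58}
After op 9 (replace /fpd/b 56): {"fpd":{"b":56,"x":12},"jof":[27,18,41,30],"qr":58}
Size at path /fpd: 2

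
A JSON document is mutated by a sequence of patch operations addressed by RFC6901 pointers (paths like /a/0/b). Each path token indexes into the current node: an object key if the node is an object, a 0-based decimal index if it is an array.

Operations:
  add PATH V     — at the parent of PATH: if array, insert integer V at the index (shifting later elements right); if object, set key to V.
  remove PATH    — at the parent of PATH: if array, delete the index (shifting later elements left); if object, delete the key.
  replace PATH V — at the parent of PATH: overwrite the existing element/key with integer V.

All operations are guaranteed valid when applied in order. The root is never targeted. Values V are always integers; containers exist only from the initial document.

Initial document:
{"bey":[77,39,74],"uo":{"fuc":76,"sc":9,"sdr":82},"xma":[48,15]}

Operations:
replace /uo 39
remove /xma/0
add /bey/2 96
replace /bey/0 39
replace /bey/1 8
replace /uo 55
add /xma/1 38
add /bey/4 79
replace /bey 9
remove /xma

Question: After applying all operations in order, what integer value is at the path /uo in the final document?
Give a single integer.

Answer: 55

Derivation:
After op 1 (replace /uo 39): {"bey":[77,39,74],"uo":39,"xma":[48,15]}
After op 2 (remove /xma/0): {"bey":[77,39,74],"uo":39,"xma":[15]}
After op 3 (add /bey/2 96): {"bey":[77,39,96,74],"uo":39,"xma":[15]}
After op 4 (replace /bey/0 39): {"bey":[39,39,96,74],"uo":39,"xma":[15]}
After op 5 (replace /bey/1 8): {"bey":[39,8,96,74],"uo":39,"xma":[15]}
After op 6 (replace /uo 55): {"bey":[39,8,96,74],"uo":55,"xma":[15]}
After op 7 (add /xma/1 38): {"bey":[39,8,96,74],"uo":55,"xma":[15,38]}
After op 8 (add /bey/4 79): {"bey":[39,8,96,74,79],"uo":55,"xma":[15,38]}
After op 9 (replace /bey 9): {"bey":9,"uo":55,"xma":[15,38]}
After op 10 (remove /xma): {"bey":9,"uo":55}
Value at /uo: 55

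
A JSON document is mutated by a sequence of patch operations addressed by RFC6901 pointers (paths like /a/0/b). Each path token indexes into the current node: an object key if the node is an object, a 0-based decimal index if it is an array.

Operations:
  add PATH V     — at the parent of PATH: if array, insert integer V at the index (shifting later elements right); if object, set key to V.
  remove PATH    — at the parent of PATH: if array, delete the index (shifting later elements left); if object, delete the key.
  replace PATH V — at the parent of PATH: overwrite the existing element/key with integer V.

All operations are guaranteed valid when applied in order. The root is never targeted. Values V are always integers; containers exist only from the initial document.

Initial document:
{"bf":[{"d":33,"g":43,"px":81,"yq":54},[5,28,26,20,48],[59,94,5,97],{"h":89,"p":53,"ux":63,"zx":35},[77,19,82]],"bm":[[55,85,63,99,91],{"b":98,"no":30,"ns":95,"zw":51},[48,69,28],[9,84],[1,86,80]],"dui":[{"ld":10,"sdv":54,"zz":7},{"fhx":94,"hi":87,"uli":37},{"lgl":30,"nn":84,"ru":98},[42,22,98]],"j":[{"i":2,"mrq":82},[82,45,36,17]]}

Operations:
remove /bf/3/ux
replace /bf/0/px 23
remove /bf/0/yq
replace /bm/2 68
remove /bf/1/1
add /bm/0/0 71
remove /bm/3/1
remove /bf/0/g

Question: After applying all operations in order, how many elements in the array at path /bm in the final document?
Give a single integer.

Answer: 5

Derivation:
After op 1 (remove /bf/3/ux): {"bf":[{"d":33,"g":43,"px":81,"yq":54},[5,28,26,20,48],[59,94,5,97],{"h":89,"p":53,"zx":35},[77,19,82]],"bm":[[55,85,63,99,91],{"b":98,"no":30,"ns":95,"zw":51},[48,69,28],[9,84],[1,86,80]],"dui":[{"ld":10,"sdv":54,"zz":7},{"fhx":94,"hi":87,"uli":37},{"lgl":30,"nn":84,"ru":98},[42,22,98]],"j":[{"i":2,"mrq":82},[82,45,36,17]]}
After op 2 (replace /bf/0/px 23): {"bf":[{"d":33,"g":43,"px":23,"yq":54},[5,28,26,20,48],[59,94,5,97],{"h":89,"p":53,"zx":35},[77,19,82]],"bm":[[55,85,63,99,91],{"b":98,"no":30,"ns":95,"zw":51},[48,69,28],[9,84],[1,86,80]],"dui":[{"ld":10,"sdv":54,"zz":7},{"fhx":94,"hi":87,"uli":37},{"lgl":30,"nn":84,"ru":98},[42,22,98]],"j":[{"i":2,"mrq":82},[82,45,36,17]]}
After op 3 (remove /bf/0/yq): {"bf":[{"d":33,"g":43,"px":23},[5,28,26,20,48],[59,94,5,97],{"h":89,"p":53,"zx":35},[77,19,82]],"bm":[[55,85,63,99,91],{"b":98,"no":30,"ns":95,"zw":51},[48,69,28],[9,84],[1,86,80]],"dui":[{"ld":10,"sdv":54,"zz":7},{"fhx":94,"hi":87,"uli":37},{"lgl":30,"nn":84,"ru":98},[42,22,98]],"j":[{"i":2,"mrq":82},[82,45,36,17]]}
After op 4 (replace /bm/2 68): {"bf":[{"d":33,"g":43,"px":23},[5,28,26,20,48],[59,94,5,97],{"h":89,"p":53,"zx":35},[77,19,82]],"bm":[[55,85,63,99,91],{"b":98,"no":30,"ns":95,"zw":51},68,[9,84],[1,86,80]],"dui":[{"ld":10,"sdv":54,"zz":7},{"fhx":94,"hi":87,"uli":37},{"lgl":30,"nn":84,"ru":98},[42,22,98]],"j":[{"i":2,"mrq":82},[82,45,36,17]]}
After op 5 (remove /bf/1/1): {"bf":[{"d":33,"g":43,"px":23},[5,26,20,48],[59,94,5,97],{"h":89,"p":53,"zx":35},[77,19,82]],"bm":[[55,85,63,99,91],{"b":98,"no":30,"ns":95,"zw":51},68,[9,84],[1,86,80]],"dui":[{"ld":10,"sdv":54,"zz":7},{"fhx":94,"hi":87,"uli":37},{"lgl":30,"nn":84,"ru":98},[42,22,98]],"j":[{"i":2,"mrq":82},[82,45,36,17]]}
After op 6 (add /bm/0/0 71): {"bf":[{"d":33,"g":43,"px":23},[5,26,20,48],[59,94,5,97],{"h":89,"p":53,"zx":35},[77,19,82]],"bm":[[71,55,85,63,99,91],{"b":98,"no":30,"ns":95,"zw":51},68,[9,84],[1,86,80]],"dui":[{"ld":10,"sdv":54,"zz":7},{"fhx":94,"hi":87,"uli":37},{"lgl":30,"nn":84,"ru":98},[42,22,98]],"j":[{"i":2,"mrq":82},[82,45,36,17]]}
After op 7 (remove /bm/3/1): {"bf":[{"d":33,"g":43,"px":23},[5,26,20,48],[59,94,5,97],{"h":89,"p":53,"zx":35},[77,19,82]],"bm":[[71,55,85,63,99,91],{"b":98,"no":30,"ns":95,"zw":51},68,[9],[1,86,80]],"dui":[{"ld":10,"sdv":54,"zz":7},{"fhx":94,"hi":87,"uli":37},{"lgl":30,"nn":84,"ru":98},[42,22,98]],"j":[{"i":2,"mrq":82},[82,45,36,17]]}
After op 8 (remove /bf/0/g): {"bf":[{"d":33,"px":23},[5,26,20,48],[59,94,5,97],{"h":89,"p":53,"zx":35},[77,19,82]],"bm":[[71,55,85,63,99,91],{"b":98,"no":30,"ns":95,"zw":51},68,[9],[1,86,80]],"dui":[{"ld":10,"sdv":54,"zz":7},{"fhx":94,"hi":87,"uli":37},{"lgl":30,"nn":84,"ru":98},[42,22,98]],"j":[{"i":2,"mrq":82},[82,45,36,17]]}
Size at path /bm: 5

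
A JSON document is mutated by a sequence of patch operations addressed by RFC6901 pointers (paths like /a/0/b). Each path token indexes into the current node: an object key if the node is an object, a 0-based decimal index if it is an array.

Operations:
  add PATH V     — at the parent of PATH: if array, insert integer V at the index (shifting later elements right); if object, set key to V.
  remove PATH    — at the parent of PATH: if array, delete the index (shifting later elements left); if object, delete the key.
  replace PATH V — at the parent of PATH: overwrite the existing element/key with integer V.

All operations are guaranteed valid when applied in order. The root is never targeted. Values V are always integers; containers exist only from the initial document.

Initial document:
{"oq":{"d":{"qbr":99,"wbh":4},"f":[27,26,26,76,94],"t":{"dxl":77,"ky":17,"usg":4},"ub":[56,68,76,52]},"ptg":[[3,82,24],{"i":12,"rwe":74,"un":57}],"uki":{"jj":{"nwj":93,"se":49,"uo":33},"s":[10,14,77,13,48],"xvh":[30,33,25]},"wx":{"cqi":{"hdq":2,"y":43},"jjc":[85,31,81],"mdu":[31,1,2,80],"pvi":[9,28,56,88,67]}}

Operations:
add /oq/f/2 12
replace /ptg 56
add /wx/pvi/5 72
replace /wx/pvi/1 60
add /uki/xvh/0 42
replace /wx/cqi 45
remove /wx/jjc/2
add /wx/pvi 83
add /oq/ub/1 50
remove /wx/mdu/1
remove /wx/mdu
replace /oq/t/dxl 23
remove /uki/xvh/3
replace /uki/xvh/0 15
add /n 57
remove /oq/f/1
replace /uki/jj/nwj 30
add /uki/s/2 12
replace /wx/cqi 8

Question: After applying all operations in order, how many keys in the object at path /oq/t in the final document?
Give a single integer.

After op 1 (add /oq/f/2 12): {"oq":{"d":{"qbr":99,"wbh":4},"f":[27,26,12,26,76,94],"t":{"dxl":77,"ky":17,"usg":4},"ub":[56,68,76,52]},"ptg":[[3,82,24],{"i":12,"rwe":74,"un":57}],"uki":{"jj":{"nwj":93,"se":49,"uo":33},"s":[10,14,77,13,48],"xvh":[30,33,25]},"wx":{"cqi":{"hdq":2,"y":43},"jjc":[85,31,81],"mdu":[31,1,2,80],"pvi":[9,28,56,88,67]}}
After op 2 (replace /ptg 56): {"oq":{"d":{"qbr":99,"wbh":4},"f":[27,26,12,26,76,94],"t":{"dxl":77,"ky":17,"usg":4},"ub":[56,68,76,52]},"ptg":56,"uki":{"jj":{"nwj":93,"se":49,"uo":33},"s":[10,14,77,13,48],"xvh":[30,33,25]},"wx":{"cqi":{"hdq":2,"y":43},"jjc":[85,31,81],"mdu":[31,1,2,80],"pvi":[9,28,56,88,67]}}
After op 3 (add /wx/pvi/5 72): {"oq":{"d":{"qbr":99,"wbh":4},"f":[27,26,12,26,76,94],"t":{"dxl":77,"ky":17,"usg":4},"ub":[56,68,76,52]},"ptg":56,"uki":{"jj":{"nwj":93,"se":49,"uo":33},"s":[10,14,77,13,48],"xvh":[30,33,25]},"wx":{"cqi":{"hdq":2,"y":43},"jjc":[85,31,81],"mdu":[31,1,2,80],"pvi":[9,28,56,88,67,72]}}
After op 4 (replace /wx/pvi/1 60): {"oq":{"d":{"qbr":99,"wbh":4},"f":[27,26,12,26,76,94],"t":{"dxl":77,"ky":17,"usg":4},"ub":[56,68,76,52]},"ptg":56,"uki":{"jj":{"nwj":93,"se":49,"uo":33},"s":[10,14,77,13,48],"xvh":[30,33,25]},"wx":{"cqi":{"hdq":2,"y":43},"jjc":[85,31,81],"mdu":[31,1,2,80],"pvi":[9,60,56,88,67,72]}}
After op 5 (add /uki/xvh/0 42): {"oq":{"d":{"qbr":99,"wbh":4},"f":[27,26,12,26,76,94],"t":{"dxl":77,"ky":17,"usg":4},"ub":[56,68,76,52]},"ptg":56,"uki":{"jj":{"nwj":93,"se":49,"uo":33},"s":[10,14,77,13,48],"xvh":[42,30,33,25]},"wx":{"cqi":{"hdq":2,"y":43},"jjc":[85,31,81],"mdu":[31,1,2,80],"pvi":[9,60,56,88,67,72]}}
After op 6 (replace /wx/cqi 45): {"oq":{"d":{"qbr":99,"wbh":4},"f":[27,26,12,26,76,94],"t":{"dxl":77,"ky":17,"usg":4},"ub":[56,68,76,52]},"ptg":56,"uki":{"jj":{"nwj":93,"se":49,"uo":33},"s":[10,14,77,13,48],"xvh":[42,30,33,25]},"wx":{"cqi":45,"jjc":[85,31,81],"mdu":[31,1,2,80],"pvi":[9,60,56,88,67,72]}}
After op 7 (remove /wx/jjc/2): {"oq":{"d":{"qbr":99,"wbh":4},"f":[27,26,12,26,76,94],"t":{"dxl":77,"ky":17,"usg":4},"ub":[56,68,76,52]},"ptg":56,"uki":{"jj":{"nwj":93,"se":49,"uo":33},"s":[10,14,77,13,48],"xvh":[42,30,33,25]},"wx":{"cqi":45,"jjc":[85,31],"mdu":[31,1,2,80],"pvi":[9,60,56,88,67,72]}}
After op 8 (add /wx/pvi 83): {"oq":{"d":{"qbr":99,"wbh":4},"f":[27,26,12,26,76,94],"t":{"dxl":77,"ky":17,"usg":4},"ub":[56,68,76,52]},"ptg":56,"uki":{"jj":{"nwj":93,"se":49,"uo":33},"s":[10,14,77,13,48],"xvh":[42,30,33,25]},"wx":{"cqi":45,"jjc":[85,31],"mdu":[31,1,2,80],"pvi":83}}
After op 9 (add /oq/ub/1 50): {"oq":{"d":{"qbr":99,"wbh":4},"f":[27,26,12,26,76,94],"t":{"dxl":77,"ky":17,"usg":4},"ub":[56,50,68,76,52]},"ptg":56,"uki":{"jj":{"nwj":93,"se":49,"uo":33},"s":[10,14,77,13,48],"xvh":[42,30,33,25]},"wx":{"cqi":45,"jjc":[85,31],"mdu":[31,1,2,80],"pvi":83}}
After op 10 (remove /wx/mdu/1): {"oq":{"d":{"qbr":99,"wbh":4},"f":[27,26,12,26,76,94],"t":{"dxl":77,"ky":17,"usg":4},"ub":[56,50,68,76,52]},"ptg":56,"uki":{"jj":{"nwj":93,"se":49,"uo":33},"s":[10,14,77,13,48],"xvh":[42,30,33,25]},"wx":{"cqi":45,"jjc":[85,31],"mdu":[31,2,80],"pvi":83}}
After op 11 (remove /wx/mdu): {"oq":{"d":{"qbr":99,"wbh":4},"f":[27,26,12,26,76,94],"t":{"dxl":77,"ky":17,"usg":4},"ub":[56,50,68,76,52]},"ptg":56,"uki":{"jj":{"nwj":93,"se":49,"uo":33},"s":[10,14,77,13,48],"xvh":[42,30,33,25]},"wx":{"cqi":45,"jjc":[85,31],"pvi":83}}
After op 12 (replace /oq/t/dxl 23): {"oq":{"d":{"qbr":99,"wbh":4},"f":[27,26,12,26,76,94],"t":{"dxl":23,"ky":17,"usg":4},"ub":[56,50,68,76,52]},"ptg":56,"uki":{"jj":{"nwj":93,"se":49,"uo":33},"s":[10,14,77,13,48],"xvh":[42,30,33,25]},"wx":{"cqi":45,"jjc":[85,31],"pvi":83}}
After op 13 (remove /uki/xvh/3): {"oq":{"d":{"qbr":99,"wbh":4},"f":[27,26,12,26,76,94],"t":{"dxl":23,"ky":17,"usg":4},"ub":[56,50,68,76,52]},"ptg":56,"uki":{"jj":{"nwj":93,"se":49,"uo":33},"s":[10,14,77,13,48],"xvh":[42,30,33]},"wx":{"cqi":45,"jjc":[85,31],"pvi":83}}
After op 14 (replace /uki/xvh/0 15): {"oq":{"d":{"qbr":99,"wbh":4},"f":[27,26,12,26,76,94],"t":{"dxl":23,"ky":17,"usg":4},"ub":[56,50,68,76,52]},"ptg":56,"uki":{"jj":{"nwj":93,"se":49,"uo":33},"s":[10,14,77,13,48],"xvh":[15,30,33]},"wx":{"cqi":45,"jjc":[85,31],"pvi":83}}
After op 15 (add /n 57): {"n":57,"oq":{"d":{"qbr":99,"wbh":4},"f":[27,26,12,26,76,94],"t":{"dxl":23,"ky":17,"usg":4},"ub":[56,50,68,76,52]},"ptg":56,"uki":{"jj":{"nwj":93,"se":49,"uo":33},"s":[10,14,77,13,48],"xvh":[15,30,33]},"wx":{"cqi":45,"jjc":[85,31],"pvi":83}}
After op 16 (remove /oq/f/1): {"n":57,"oq":{"d":{"qbr":99,"wbh":4},"f":[27,12,26,76,94],"t":{"dxl":23,"ky":17,"usg":4},"ub":[56,50,68,76,52]},"ptg":56,"uki":{"jj":{"nwj":93,"se":49,"uo":33},"s":[10,14,77,13,48],"xvh":[15,30,33]},"wx":{"cqi":45,"jjc":[85,31],"pvi":83}}
After op 17 (replace /uki/jj/nwj 30): {"n":57,"oq":{"d":{"qbr":99,"wbh":4},"f":[27,12,26,76,94],"t":{"dxl":23,"ky":17,"usg":4},"ub":[56,50,68,76,52]},"ptg":56,"uki":{"jj":{"nwj":30,"se":49,"uo":33},"s":[10,14,77,13,48],"xvh":[15,30,33]},"wx":{"cqi":45,"jjc":[85,31],"pvi":83}}
After op 18 (add /uki/s/2 12): {"n":57,"oq":{"d":{"qbr":99,"wbh":4},"f":[27,12,26,76,94],"t":{"dxl":23,"ky":17,"usg":4},"ub":[56,50,68,76,52]},"ptg":56,"uki":{"jj":{"nwj":30,"se":49,"uo":33},"s":[10,14,12,77,13,48],"xvh":[15,30,33]},"wx":{"cqi":45,"jjc":[85,31],"pvi":83}}
After op 19 (replace /wx/cqi 8): {"n":57,"oq":{"d":{"qbr":99,"wbh":4},"f":[27,12,26,76,94],"t":{"dxl":23,"ky":17,"usg":4},"ub":[56,50,68,76,52]},"ptg":56,"uki":{"jj":{"nwj":30,"se":49,"uo":33},"s":[10,14,12,77,13,48],"xvh":[15,30,33]},"wx":{"cqi":8,"jjc":[85,31],"pvi":83}}
Size at path /oq/t: 3

Answer: 3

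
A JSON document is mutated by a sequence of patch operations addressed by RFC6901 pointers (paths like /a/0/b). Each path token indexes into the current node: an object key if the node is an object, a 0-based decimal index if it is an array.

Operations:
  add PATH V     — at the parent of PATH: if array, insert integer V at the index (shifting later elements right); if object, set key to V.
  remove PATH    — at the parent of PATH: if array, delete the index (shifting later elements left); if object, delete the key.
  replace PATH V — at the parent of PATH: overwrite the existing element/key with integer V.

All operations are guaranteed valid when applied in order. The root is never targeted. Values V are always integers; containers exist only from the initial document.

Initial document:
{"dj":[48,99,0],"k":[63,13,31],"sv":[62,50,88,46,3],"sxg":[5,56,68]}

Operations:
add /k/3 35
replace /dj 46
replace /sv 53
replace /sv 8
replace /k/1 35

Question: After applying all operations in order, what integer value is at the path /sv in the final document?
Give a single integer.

After op 1 (add /k/3 35): {"dj":[48,99,0],"k":[63,13,31,35],"sv":[62,50,88,46,3],"sxg":[5,56,68]}
After op 2 (replace /dj 46): {"dj":46,"k":[63,13,31,35],"sv":[62,50,88,46,3],"sxg":[5,56,68]}
After op 3 (replace /sv 53): {"dj":46,"k":[63,13,31,35],"sv":53,"sxg":[5,56,68]}
After op 4 (replace /sv 8): {"dj":46,"k":[63,13,31,35],"sv":8,"sxg":[5,56,68]}
After op 5 (replace /k/1 35): {"dj":46,"k":[63,35,31,35],"sv":8,"sxg":[5,56,68]}
Value at /sv: 8

Answer: 8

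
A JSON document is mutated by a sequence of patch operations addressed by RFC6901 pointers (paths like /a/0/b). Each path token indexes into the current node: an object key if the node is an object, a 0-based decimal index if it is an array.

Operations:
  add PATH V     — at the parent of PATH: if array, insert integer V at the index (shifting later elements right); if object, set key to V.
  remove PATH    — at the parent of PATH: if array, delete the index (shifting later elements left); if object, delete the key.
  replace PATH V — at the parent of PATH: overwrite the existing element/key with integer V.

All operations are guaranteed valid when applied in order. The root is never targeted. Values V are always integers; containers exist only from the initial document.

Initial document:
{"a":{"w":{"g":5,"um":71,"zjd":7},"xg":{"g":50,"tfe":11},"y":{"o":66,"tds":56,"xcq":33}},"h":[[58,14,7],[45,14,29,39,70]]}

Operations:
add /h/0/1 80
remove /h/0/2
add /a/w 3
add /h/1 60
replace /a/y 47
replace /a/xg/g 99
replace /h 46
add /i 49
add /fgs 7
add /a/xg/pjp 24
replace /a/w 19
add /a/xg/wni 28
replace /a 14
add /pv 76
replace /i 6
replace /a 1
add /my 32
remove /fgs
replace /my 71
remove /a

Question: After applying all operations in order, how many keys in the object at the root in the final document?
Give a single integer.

After op 1 (add /h/0/1 80): {"a":{"w":{"g":5,"um":71,"zjd":7},"xg":{"g":50,"tfe":11},"y":{"o":66,"tds":56,"xcq":33}},"h":[[58,80,14,7],[45,14,29,39,70]]}
After op 2 (remove /h/0/2): {"a":{"w":{"g":5,"um":71,"zjd":7},"xg":{"g":50,"tfe":11},"y":{"o":66,"tds":56,"xcq":33}},"h":[[58,80,7],[45,14,29,39,70]]}
After op 3 (add /a/w 3): {"a":{"w":3,"xg":{"g":50,"tfe":11},"y":{"o":66,"tds":56,"xcq":33}},"h":[[58,80,7],[45,14,29,39,70]]}
After op 4 (add /h/1 60): {"a":{"w":3,"xg":{"g":50,"tfe":11},"y":{"o":66,"tds":56,"xcq":33}},"h":[[58,80,7],60,[45,14,29,39,70]]}
After op 5 (replace /a/y 47): {"a":{"w":3,"xg":{"g":50,"tfe":11},"y":47},"h":[[58,80,7],60,[45,14,29,39,70]]}
After op 6 (replace /a/xg/g 99): {"a":{"w":3,"xg":{"g":99,"tfe":11},"y":47},"h":[[58,80,7],60,[45,14,29,39,70]]}
After op 7 (replace /h 46): {"a":{"w":3,"xg":{"g":99,"tfe":11},"y":47},"h":46}
After op 8 (add /i 49): {"a":{"w":3,"xg":{"g":99,"tfe":11},"y":47},"h":46,"i":49}
After op 9 (add /fgs 7): {"a":{"w":3,"xg":{"g":99,"tfe":11},"y":47},"fgs":7,"h":46,"i":49}
After op 10 (add /a/xg/pjp 24): {"a":{"w":3,"xg":{"g":99,"pjp":24,"tfe":11},"y":47},"fgs":7,"h":46,"i":49}
After op 11 (replace /a/w 19): {"a":{"w":19,"xg":{"g":99,"pjp":24,"tfe":11},"y":47},"fgs":7,"h":46,"i":49}
After op 12 (add /a/xg/wni 28): {"a":{"w":19,"xg":{"g":99,"pjp":24,"tfe":11,"wni":28},"y":47},"fgs":7,"h":46,"i":49}
After op 13 (replace /a 14): {"a":14,"fgs":7,"h":46,"i":49}
After op 14 (add /pv 76): {"a":14,"fgs":7,"h":46,"i":49,"pv":76}
After op 15 (replace /i 6): {"a":14,"fgs":7,"h":46,"i":6,"pv":76}
After op 16 (replace /a 1): {"a":1,"fgs":7,"h":46,"i":6,"pv":76}
After op 17 (add /my 32): {"a":1,"fgs":7,"h":46,"i":6,"my":32,"pv":76}
After op 18 (remove /fgs): {"a":1,"h":46,"i":6,"my":32,"pv":76}
After op 19 (replace /my 71): {"a":1,"h":46,"i":6,"my":71,"pv":76}
After op 20 (remove /a): {"h":46,"i":6,"my":71,"pv":76}
Size at the root: 4

Answer: 4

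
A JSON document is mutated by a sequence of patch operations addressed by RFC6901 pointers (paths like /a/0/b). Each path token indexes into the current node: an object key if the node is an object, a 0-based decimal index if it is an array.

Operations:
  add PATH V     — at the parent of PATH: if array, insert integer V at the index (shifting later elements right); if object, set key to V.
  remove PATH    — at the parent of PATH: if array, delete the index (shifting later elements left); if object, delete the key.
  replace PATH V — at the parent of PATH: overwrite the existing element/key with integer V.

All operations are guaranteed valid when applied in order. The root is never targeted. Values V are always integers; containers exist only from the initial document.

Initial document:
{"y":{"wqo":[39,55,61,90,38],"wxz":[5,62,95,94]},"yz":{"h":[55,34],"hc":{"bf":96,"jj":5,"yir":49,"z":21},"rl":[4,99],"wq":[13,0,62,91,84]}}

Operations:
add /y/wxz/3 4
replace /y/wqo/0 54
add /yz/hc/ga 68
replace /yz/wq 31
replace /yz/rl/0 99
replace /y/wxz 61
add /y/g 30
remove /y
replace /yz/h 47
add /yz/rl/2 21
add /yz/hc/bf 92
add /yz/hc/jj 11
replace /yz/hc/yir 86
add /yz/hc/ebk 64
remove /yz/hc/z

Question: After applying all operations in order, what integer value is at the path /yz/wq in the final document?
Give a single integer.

After op 1 (add /y/wxz/3 4): {"y":{"wqo":[39,55,61,90,38],"wxz":[5,62,95,4,94]},"yz":{"h":[55,34],"hc":{"bf":96,"jj":5,"yir":49,"z":21},"rl":[4,99],"wq":[13,0,62,91,84]}}
After op 2 (replace /y/wqo/0 54): {"y":{"wqo":[54,55,61,90,38],"wxz":[5,62,95,4,94]},"yz":{"h":[55,34],"hc":{"bf":96,"jj":5,"yir":49,"z":21},"rl":[4,99],"wq":[13,0,62,91,84]}}
After op 3 (add /yz/hc/ga 68): {"y":{"wqo":[54,55,61,90,38],"wxz":[5,62,95,4,94]},"yz":{"h":[55,34],"hc":{"bf":96,"ga":68,"jj":5,"yir":49,"z":21},"rl":[4,99],"wq":[13,0,62,91,84]}}
After op 4 (replace /yz/wq 31): {"y":{"wqo":[54,55,61,90,38],"wxz":[5,62,95,4,94]},"yz":{"h":[55,34],"hc":{"bf":96,"ga":68,"jj":5,"yir":49,"z":21},"rl":[4,99],"wq":31}}
After op 5 (replace /yz/rl/0 99): {"y":{"wqo":[54,55,61,90,38],"wxz":[5,62,95,4,94]},"yz":{"h":[55,34],"hc":{"bf":96,"ga":68,"jj":5,"yir":49,"z":21},"rl":[99,99],"wq":31}}
After op 6 (replace /y/wxz 61): {"y":{"wqo":[54,55,61,90,38],"wxz":61},"yz":{"h":[55,34],"hc":{"bf":96,"ga":68,"jj":5,"yir":49,"z":21},"rl":[99,99],"wq":31}}
After op 7 (add /y/g 30): {"y":{"g":30,"wqo":[54,55,61,90,38],"wxz":61},"yz":{"h":[55,34],"hc":{"bf":96,"ga":68,"jj":5,"yir":49,"z":21},"rl":[99,99],"wq":31}}
After op 8 (remove /y): {"yz":{"h":[55,34],"hc":{"bf":96,"ga":68,"jj":5,"yir":49,"z":21},"rl":[99,99],"wq":31}}
After op 9 (replace /yz/h 47): {"yz":{"h":47,"hc":{"bf":96,"ga":68,"jj":5,"yir":49,"z":21},"rl":[99,99],"wq":31}}
After op 10 (add /yz/rl/2 21): {"yz":{"h":47,"hc":{"bf":96,"ga":68,"jj":5,"yir":49,"z":21},"rl":[99,99,21],"wq":31}}
After op 11 (add /yz/hc/bf 92): {"yz":{"h":47,"hc":{"bf":92,"ga":68,"jj":5,"yir":49,"z":21},"rl":[99,99,21],"wq":31}}
After op 12 (add /yz/hc/jj 11): {"yz":{"h":47,"hc":{"bf":92,"ga":68,"jj":11,"yir":49,"z":21},"rl":[99,99,21],"wq":31}}
After op 13 (replace /yz/hc/yir 86): {"yz":{"h":47,"hc":{"bf":92,"ga":68,"jj":11,"yir":86,"z":21},"rl":[99,99,21],"wq":31}}
After op 14 (add /yz/hc/ebk 64): {"yz":{"h":47,"hc":{"bf":92,"ebk":64,"ga":68,"jj":11,"yir":86,"z":21},"rl":[99,99,21],"wq":31}}
After op 15 (remove /yz/hc/z): {"yz":{"h":47,"hc":{"bf":92,"ebk":64,"ga":68,"jj":11,"yir":86},"rl":[99,99,21],"wq":31}}
Value at /yz/wq: 31

Answer: 31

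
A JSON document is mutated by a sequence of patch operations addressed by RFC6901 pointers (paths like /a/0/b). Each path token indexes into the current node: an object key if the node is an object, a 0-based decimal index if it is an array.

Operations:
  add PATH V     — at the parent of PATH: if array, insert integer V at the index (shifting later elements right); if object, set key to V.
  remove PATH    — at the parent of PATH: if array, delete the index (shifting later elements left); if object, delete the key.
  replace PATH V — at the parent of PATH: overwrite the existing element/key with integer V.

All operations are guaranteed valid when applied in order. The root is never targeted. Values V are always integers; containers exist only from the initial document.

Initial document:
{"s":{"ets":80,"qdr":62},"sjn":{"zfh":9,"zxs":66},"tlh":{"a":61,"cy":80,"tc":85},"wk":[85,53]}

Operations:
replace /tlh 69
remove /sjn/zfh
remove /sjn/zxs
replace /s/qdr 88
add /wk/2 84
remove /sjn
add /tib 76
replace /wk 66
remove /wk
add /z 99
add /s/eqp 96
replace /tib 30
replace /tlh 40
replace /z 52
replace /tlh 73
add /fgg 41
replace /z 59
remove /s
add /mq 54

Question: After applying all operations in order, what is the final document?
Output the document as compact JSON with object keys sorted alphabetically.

After op 1 (replace /tlh 69): {"s":{"ets":80,"qdr":62},"sjn":{"zfh":9,"zxs":66},"tlh":69,"wk":[85,53]}
After op 2 (remove /sjn/zfh): {"s":{"ets":80,"qdr":62},"sjn":{"zxs":66},"tlh":69,"wk":[85,53]}
After op 3 (remove /sjn/zxs): {"s":{"ets":80,"qdr":62},"sjn":{},"tlh":69,"wk":[85,53]}
After op 4 (replace /s/qdr 88): {"s":{"ets":80,"qdr":88},"sjn":{},"tlh":69,"wk":[85,53]}
After op 5 (add /wk/2 84): {"s":{"ets":80,"qdr":88},"sjn":{},"tlh":69,"wk":[85,53,84]}
After op 6 (remove /sjn): {"s":{"ets":80,"qdr":88},"tlh":69,"wk":[85,53,84]}
After op 7 (add /tib 76): {"s":{"ets":80,"qdr":88},"tib":76,"tlh":69,"wk":[85,53,84]}
After op 8 (replace /wk 66): {"s":{"ets":80,"qdr":88},"tib":76,"tlh":69,"wk":66}
After op 9 (remove /wk): {"s":{"ets":80,"qdr":88},"tib":76,"tlh":69}
After op 10 (add /z 99): {"s":{"ets":80,"qdr":88},"tib":76,"tlh":69,"z":99}
After op 11 (add /s/eqp 96): {"s":{"eqp":96,"ets":80,"qdr":88},"tib":76,"tlh":69,"z":99}
After op 12 (replace /tib 30): {"s":{"eqp":96,"ets":80,"qdr":88},"tib":30,"tlh":69,"z":99}
After op 13 (replace /tlh 40): {"s":{"eqp":96,"ets":80,"qdr":88},"tib":30,"tlh":40,"z":99}
After op 14 (replace /z 52): {"s":{"eqp":96,"ets":80,"qdr":88},"tib":30,"tlh":40,"z":52}
After op 15 (replace /tlh 73): {"s":{"eqp":96,"ets":80,"qdr":88},"tib":30,"tlh":73,"z":52}
After op 16 (add /fgg 41): {"fgg":41,"s":{"eqp":96,"ets":80,"qdr":88},"tib":30,"tlh":73,"z":52}
After op 17 (replace /z 59): {"fgg":41,"s":{"eqp":96,"ets":80,"qdr":88},"tib":30,"tlh":73,"z":59}
After op 18 (remove /s): {"fgg":41,"tib":30,"tlh":73,"z":59}
After op 19 (add /mq 54): {"fgg":41,"mq":54,"tib":30,"tlh":73,"z":59}

Answer: {"fgg":41,"mq":54,"tib":30,"tlh":73,"z":59}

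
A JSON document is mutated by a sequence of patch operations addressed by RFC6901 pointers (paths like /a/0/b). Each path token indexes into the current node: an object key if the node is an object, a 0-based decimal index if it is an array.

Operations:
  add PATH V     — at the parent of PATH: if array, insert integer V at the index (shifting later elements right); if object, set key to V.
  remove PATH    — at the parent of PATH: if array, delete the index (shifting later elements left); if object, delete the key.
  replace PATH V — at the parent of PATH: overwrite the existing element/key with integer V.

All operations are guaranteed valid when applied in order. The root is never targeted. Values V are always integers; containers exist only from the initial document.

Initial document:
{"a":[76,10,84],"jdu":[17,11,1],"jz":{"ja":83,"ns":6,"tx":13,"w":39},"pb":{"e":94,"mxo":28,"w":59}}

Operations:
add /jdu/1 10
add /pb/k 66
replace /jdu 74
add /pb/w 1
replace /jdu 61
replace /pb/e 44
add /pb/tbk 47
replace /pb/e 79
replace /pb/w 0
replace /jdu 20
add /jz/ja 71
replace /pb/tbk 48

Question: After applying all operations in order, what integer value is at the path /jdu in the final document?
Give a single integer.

After op 1 (add /jdu/1 10): {"a":[76,10,84],"jdu":[17,10,11,1],"jz":{"ja":83,"ns":6,"tx":13,"w":39},"pb":{"e":94,"mxo":28,"w":59}}
After op 2 (add /pb/k 66): {"a":[76,10,84],"jdu":[17,10,11,1],"jz":{"ja":83,"ns":6,"tx":13,"w":39},"pb":{"e":94,"k":66,"mxo":28,"w":59}}
After op 3 (replace /jdu 74): {"a":[76,10,84],"jdu":74,"jz":{"ja":83,"ns":6,"tx":13,"w":39},"pb":{"e":94,"k":66,"mxo":28,"w":59}}
After op 4 (add /pb/w 1): {"a":[76,10,84],"jdu":74,"jz":{"ja":83,"ns":6,"tx":13,"w":39},"pb":{"e":94,"k":66,"mxo":28,"w":1}}
After op 5 (replace /jdu 61): {"a":[76,10,84],"jdu":61,"jz":{"ja":83,"ns":6,"tx":13,"w":39},"pb":{"e":94,"k":66,"mxo":28,"w":1}}
After op 6 (replace /pb/e 44): {"a":[76,10,84],"jdu":61,"jz":{"ja":83,"ns":6,"tx":13,"w":39},"pb":{"e":44,"k":66,"mxo":28,"w":1}}
After op 7 (add /pb/tbk 47): {"a":[76,10,84],"jdu":61,"jz":{"ja":83,"ns":6,"tx":13,"w":39},"pb":{"e":44,"k":66,"mxo":28,"tbk":47,"w":1}}
After op 8 (replace /pb/e 79): {"a":[76,10,84],"jdu":61,"jz":{"ja":83,"ns":6,"tx":13,"w":39},"pb":{"e":79,"k":66,"mxo":28,"tbk":47,"w":1}}
After op 9 (replace /pb/w 0): {"a":[76,10,84],"jdu":61,"jz":{"ja":83,"ns":6,"tx":13,"w":39},"pb":{"e":79,"k":66,"mxo":28,"tbk":47,"w":0}}
After op 10 (replace /jdu 20): {"a":[76,10,84],"jdu":20,"jz":{"ja":83,"ns":6,"tx":13,"w":39},"pb":{"e":79,"k":66,"mxo":28,"tbk":47,"w":0}}
After op 11 (add /jz/ja 71): {"a":[76,10,84],"jdu":20,"jz":{"ja":71,"ns":6,"tx":13,"w":39},"pb":{"e":79,"k":66,"mxo":28,"tbk":47,"w":0}}
After op 12 (replace /pb/tbk 48): {"a":[76,10,84],"jdu":20,"jz":{"ja":71,"ns":6,"tx":13,"w":39},"pb":{"e":79,"k":66,"mxo":28,"tbk":48,"w":0}}
Value at /jdu: 20

Answer: 20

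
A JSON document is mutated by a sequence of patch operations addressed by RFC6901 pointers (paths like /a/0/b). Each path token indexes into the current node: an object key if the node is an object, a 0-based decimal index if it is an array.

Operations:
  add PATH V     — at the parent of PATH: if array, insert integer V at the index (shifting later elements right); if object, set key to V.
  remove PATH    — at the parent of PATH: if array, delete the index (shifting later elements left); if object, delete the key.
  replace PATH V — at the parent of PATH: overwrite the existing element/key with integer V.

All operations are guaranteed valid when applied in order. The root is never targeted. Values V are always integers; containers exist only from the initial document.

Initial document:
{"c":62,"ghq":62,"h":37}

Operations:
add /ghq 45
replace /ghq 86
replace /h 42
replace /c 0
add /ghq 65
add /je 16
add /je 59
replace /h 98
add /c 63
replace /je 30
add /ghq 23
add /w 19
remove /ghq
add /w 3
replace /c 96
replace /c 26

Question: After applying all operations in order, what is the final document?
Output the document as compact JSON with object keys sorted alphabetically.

After op 1 (add /ghq 45): {"c":62,"ghq":45,"h":37}
After op 2 (replace /ghq 86): {"c":62,"ghq":86,"h":37}
After op 3 (replace /h 42): {"c":62,"ghq":86,"h":42}
After op 4 (replace /c 0): {"c":0,"ghq":86,"h":42}
After op 5 (add /ghq 65): {"c":0,"ghq":65,"h":42}
After op 6 (add /je 16): {"c":0,"ghq":65,"h":42,"je":16}
After op 7 (add /je 59): {"c":0,"ghq":65,"h":42,"je":59}
After op 8 (replace /h 98): {"c":0,"ghq":65,"h":98,"je":59}
After op 9 (add /c 63): {"c":63,"ghq":65,"h":98,"je":59}
After op 10 (replace /je 30): {"c":63,"ghq":65,"h":98,"je":30}
After op 11 (add /ghq 23): {"c":63,"ghq":23,"h":98,"je":30}
After op 12 (add /w 19): {"c":63,"ghq":23,"h":98,"je":30,"w":19}
After op 13 (remove /ghq): {"c":63,"h":98,"je":30,"w":19}
After op 14 (add /w 3): {"c":63,"h":98,"je":30,"w":3}
After op 15 (replace /c 96): {"c":96,"h":98,"je":30,"w":3}
After op 16 (replace /c 26): {"c":26,"h":98,"je":30,"w":3}

Answer: {"c":26,"h":98,"je":30,"w":3}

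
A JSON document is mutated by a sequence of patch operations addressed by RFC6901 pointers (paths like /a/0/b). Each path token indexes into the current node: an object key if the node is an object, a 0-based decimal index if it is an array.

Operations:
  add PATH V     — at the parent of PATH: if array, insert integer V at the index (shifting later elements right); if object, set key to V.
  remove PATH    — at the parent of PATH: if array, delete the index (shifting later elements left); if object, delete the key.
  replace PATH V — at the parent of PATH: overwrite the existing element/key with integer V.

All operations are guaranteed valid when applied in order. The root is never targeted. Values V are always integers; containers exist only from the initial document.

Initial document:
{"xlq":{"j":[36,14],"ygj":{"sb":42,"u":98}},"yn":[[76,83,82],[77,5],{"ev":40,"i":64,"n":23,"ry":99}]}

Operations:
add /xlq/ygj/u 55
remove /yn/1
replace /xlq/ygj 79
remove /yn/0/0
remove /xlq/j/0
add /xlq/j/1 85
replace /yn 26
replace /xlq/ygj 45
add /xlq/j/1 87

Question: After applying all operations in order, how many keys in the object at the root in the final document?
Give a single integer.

After op 1 (add /xlq/ygj/u 55): {"xlq":{"j":[36,14],"ygj":{"sb":42,"u":55}},"yn":[[76,83,82],[77,5],{"ev":40,"i":64,"n":23,"ry":99}]}
After op 2 (remove /yn/1): {"xlq":{"j":[36,14],"ygj":{"sb":42,"u":55}},"yn":[[76,83,82],{"ev":40,"i":64,"n":23,"ry":99}]}
After op 3 (replace /xlq/ygj 79): {"xlq":{"j":[36,14],"ygj":79},"yn":[[76,83,82],{"ev":40,"i":64,"n":23,"ry":99}]}
After op 4 (remove /yn/0/0): {"xlq":{"j":[36,14],"ygj":79},"yn":[[83,82],{"ev":40,"i":64,"n":23,"ry":99}]}
After op 5 (remove /xlq/j/0): {"xlq":{"j":[14],"ygj":79},"yn":[[83,82],{"ev":40,"i":64,"n":23,"ry":99}]}
After op 6 (add /xlq/j/1 85): {"xlq":{"j":[14,85],"ygj":79},"yn":[[83,82],{"ev":40,"i":64,"n":23,"ry":99}]}
After op 7 (replace /yn 26): {"xlq":{"j":[14,85],"ygj":79},"yn":26}
After op 8 (replace /xlq/ygj 45): {"xlq":{"j":[14,85],"ygj":45},"yn":26}
After op 9 (add /xlq/j/1 87): {"xlq":{"j":[14,87,85],"ygj":45},"yn":26}
Size at the root: 2

Answer: 2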